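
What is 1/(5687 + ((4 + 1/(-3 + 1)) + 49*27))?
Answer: 2/14027 ≈ 0.00014258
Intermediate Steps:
1/(5687 + ((4 + 1/(-3 + 1)) + 49*27)) = 1/(5687 + ((4 + 1/(-2)) + 1323)) = 1/(5687 + ((4 - 1/2*1) + 1323)) = 1/(5687 + ((4 - 1/2) + 1323)) = 1/(5687 + (7/2 + 1323)) = 1/(5687 + 2653/2) = 1/(14027/2) = 2/14027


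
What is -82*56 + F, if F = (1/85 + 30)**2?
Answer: -26669599/7225 ≈ -3691.3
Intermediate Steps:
F = 6507601/7225 (F = (1/85 + 30)**2 = (2551/85)**2 = 6507601/7225 ≈ 900.71)
-82*56 + F = -82*56 + 6507601/7225 = -4592 + 6507601/7225 = -26669599/7225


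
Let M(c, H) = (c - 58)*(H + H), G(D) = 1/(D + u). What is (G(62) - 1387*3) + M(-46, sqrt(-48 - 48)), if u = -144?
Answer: -341203/82 - 832*I*sqrt(6) ≈ -4161.0 - 2038.0*I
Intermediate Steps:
G(D) = 1/(-144 + D) (G(D) = 1/(D - 144) = 1/(-144 + D))
M(c, H) = 2*H*(-58 + c) (M(c, H) = (-58 + c)*(2*H) = 2*H*(-58 + c))
(G(62) - 1387*3) + M(-46, sqrt(-48 - 48)) = (1/(-144 + 62) - 1387*3) + 2*sqrt(-48 - 48)*(-58 - 46) = (1/(-82) - 4161) + 2*sqrt(-96)*(-104) = (-1/82 - 4161) + 2*(4*I*sqrt(6))*(-104) = -341203/82 - 832*I*sqrt(6)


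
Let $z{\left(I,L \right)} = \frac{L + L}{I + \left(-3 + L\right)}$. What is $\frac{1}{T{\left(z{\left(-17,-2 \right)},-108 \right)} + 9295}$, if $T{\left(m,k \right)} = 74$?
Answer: $\frac{1}{9369} \approx 0.00010673$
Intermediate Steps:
$z{\left(I,L \right)} = \frac{2 L}{-3 + I + L}$
$\frac{1}{T{\left(z{\left(-17,-2 \right)},-108 \right)} + 9295} = \frac{1}{74 + 9295} = \frac{1}{9369}$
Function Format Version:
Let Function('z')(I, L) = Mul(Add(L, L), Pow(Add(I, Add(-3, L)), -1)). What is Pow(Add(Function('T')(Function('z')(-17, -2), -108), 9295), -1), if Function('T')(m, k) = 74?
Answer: Rational(1, 9369) ≈ 0.00010673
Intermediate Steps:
Function('z')(I, L) = Mul(2, L, Pow(Add(-3, I, L), -1)) (Function('z')(I, L) = Mul(Mul(2, L), Pow(Add(-3, I, L), -1)) = Mul(2, L, Pow(Add(-3, I, L), -1)))
Pow(Add(Function('T')(Function('z')(-17, -2), -108), 9295), -1) = Pow(Add(74, 9295), -1) = Pow(9369, -1) = Rational(1, 9369)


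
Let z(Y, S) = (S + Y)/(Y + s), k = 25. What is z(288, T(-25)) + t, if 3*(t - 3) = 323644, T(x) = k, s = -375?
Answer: 9385624/87 ≈ 1.0788e+5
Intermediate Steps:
T(x) = 25
t = 323653/3 (t = 3 + (⅓)*323644 = 3 + 323644/3 = 323653/3 ≈ 1.0788e+5)
z(Y, S) = (S + Y)/(-375 + Y) (z(Y, S) = (S + Y)/(Y - 375) = (S + Y)/(-375 + Y))
z(288, T(-25)) + t = (25 + 288)/(-375 + 288) + 323653/3 = 313/(-87) + 323653/3 = -1/87*313 + 323653/3 = -313/87 + 323653/3 = 9385624/87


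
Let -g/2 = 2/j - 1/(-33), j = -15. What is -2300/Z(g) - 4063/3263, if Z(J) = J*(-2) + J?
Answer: 619085179/55471 ≈ 11161.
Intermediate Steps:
g = 34/165 (g = -2*(2/(-15) - 1/(-33)) = -2*(2*(-1/15) - 1*(-1/33)) = -2*(-2/15 + 1/33) = -2*(-17/165) = 34/165 ≈ 0.20606)
Z(J) = -J (Z(J) = -2*J + J = -J)
-2300/Z(g) - 4063/3263 = -2300/((-1*34/165)) - 4063/3263 = -2300/(-34/165) - 4063*1/3263 = -2300*(-165/34) - 4063/3263 = 189750/17 - 4063/3263 = 619085179/55471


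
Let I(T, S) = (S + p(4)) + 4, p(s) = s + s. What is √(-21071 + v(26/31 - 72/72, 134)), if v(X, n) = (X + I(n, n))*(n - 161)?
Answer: 2*I*√6008327/31 ≈ 158.14*I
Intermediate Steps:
p(s) = 2*s
I(T, S) = 12 + S (I(T, S) = (S + 2*4) + 4 = (S + 8) + 4 = (8 + S) + 4 = 12 + S)
v(X, n) = (-161 + n)*(12 + X + n) (v(X, n) = (X + (12 + n))*(n - 161) = (12 + X + n)*(-161 + n) = (-161 + n)*(12 + X + n))
√(-21071 + v(26/31 - 72/72, 134)) = √(-21071 + (-1932 + 134² - 161*(26/31 - 72/72) - 149*134 + (26/31 - 72/72)*134)) = √(-21071 + (-1932 + 17956 - 161*(26*(1/31) - 72*1/72) - 19966 + (26*(1/31) - 72*1/72)*134)) = √(-21071 + (-1932 + 17956 - 161*(26/31 - 1) - 19966 + (26/31 - 1)*134)) = √(-21071 + (-1932 + 17956 - 161*(-5/31) - 19966 - 5/31*134)) = √(-21071 + (-1932 + 17956 + 805/31 - 19966 - 670/31)) = √(-21071 - 122067/31) = √(-775268/31) = 2*I*√6008327/31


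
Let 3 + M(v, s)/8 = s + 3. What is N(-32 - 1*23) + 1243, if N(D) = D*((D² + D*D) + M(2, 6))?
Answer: -334147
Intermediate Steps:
M(v, s) = 8*s (M(v, s) = -24 + 8*(s + 3) = -24 + 8*(3 + s) = -24 + (24 + 8*s) = 8*s)
N(D) = D*(48 + 2*D²) (N(D) = D*((D² + D*D) + 8*6) = D*((D² + D²) + 48) = D*(2*D² + 48) = D*(48 + 2*D²))
N(-32 - 1*23) + 1243 = 2*(-32 - 1*23)*(24 + (-32 - 1*23)²) + 1243 = 2*(-32 - 23)*(24 + (-32 - 23)²) + 1243 = 2*(-55)*(24 + (-55)²) + 1243 = 2*(-55)*(24 + 3025) + 1243 = 2*(-55)*3049 + 1243 = -335390 + 1243 = -334147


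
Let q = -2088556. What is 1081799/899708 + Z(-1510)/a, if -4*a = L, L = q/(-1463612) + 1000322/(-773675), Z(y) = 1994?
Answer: -2031432918011525547059/34139483092642772 ≈ -59504.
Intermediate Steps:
L = 37945070059/283090003525 (L = -2088556/(-1463612) + 1000322/(-773675) = -2088556*(-1/1463612) + 1000322*(-1/773675) = 522139/365903 - 1000322/773675 = 37945070059/283090003525 ≈ 0.13404)
a = -37945070059/1132360014100 (a = -1/4*37945070059/283090003525 = -37945070059/1132360014100 ≈ -0.033510)
1081799/899708 + Z(-1510)/a = 1081799/899708 + 1994/(-37945070059/1132360014100) = 1081799*(1/899708) + 1994*(-1132360014100/37945070059) = 1081799/899708 - 2257925868115400/37945070059 = -2031432918011525547059/34139483092642772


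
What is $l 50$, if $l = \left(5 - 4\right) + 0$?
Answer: $50$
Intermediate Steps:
$l = 1$ ($l = 1 + 0 = 1$)
$l 50 = 1 \cdot 50 = 50$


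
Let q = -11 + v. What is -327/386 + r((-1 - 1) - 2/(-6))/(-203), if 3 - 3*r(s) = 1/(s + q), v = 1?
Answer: -2337231/2742530 ≈ -0.85222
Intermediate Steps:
q = -10 (q = -11 + 1 = -10)
r(s) = 1 - 1/(3*(-10 + s)) (r(s) = 1 - 1/(3*(s - 10)) = 1 - 1/(3*(-10 + s)))
-327/386 + r((-1 - 1) - 2/(-6))/(-203) = -327/386 + ((-31/3 + ((-1 - 1) - 2/(-6)))/(-10 + ((-1 - 1) - 2/(-6))))/(-203) = -327*1/386 + ((-31/3 + (-2 - 2*(-1/6)))/(-10 + (-2 - 2*(-1/6))))*(-1/203) = -327/386 + ((-31/3 + (-2 + 1/3))/(-10 + (-2 + 1/3)))*(-1/203) = -327/386 + ((-31/3 - 5/3)/(-10 - 5/3))*(-1/203) = -327/386 + (-12/(-35/3))*(-1/203) = -327/386 - 3/35*(-12)*(-1/203) = -327/386 + (36/35)*(-1/203) = -327/386 - 36/7105 = -2337231/2742530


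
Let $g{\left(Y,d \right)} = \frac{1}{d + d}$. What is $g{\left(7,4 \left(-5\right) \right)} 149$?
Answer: $- \frac{149}{40} \approx -3.725$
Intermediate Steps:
$g{\left(Y,d \right)} = \frac{1}{2 d}$
$g{\left(7,4 \left(-5\right) \right)} 149 = \frac{1}{2 \cdot 4 \left(-5\right)} 149 = \frac{1}{2 \left(-20\right)} 149 = \frac{1}{2} \left(- \frac{1}{20}\right) 149 = \left(- \frac{1}{40}\right) 149 = - \frac{149}{40}$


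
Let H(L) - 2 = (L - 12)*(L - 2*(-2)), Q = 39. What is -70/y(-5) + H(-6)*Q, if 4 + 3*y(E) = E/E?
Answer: 1552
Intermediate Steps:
y(E) = -1 (y(E) = -4/3 + (E/E)/3 = -4/3 + (⅓)*1 = -4/3 + ⅓ = -1)
H(L) = 2 + (-12 + L)*(4 + L) (H(L) = 2 + (L - 12)*(L - 2*(-2)) = 2 + (-12 + L)*(L + 4) = 2 + (-12 + L)*(4 + L))
-70/y(-5) + H(-6)*Q = -70/(-1) + (-46 + (-6)² - 8*(-6))*39 = -70*(-1) + (-46 + 36 + 48)*39 = 70 + 38*39 = 70 + 1482 = 1552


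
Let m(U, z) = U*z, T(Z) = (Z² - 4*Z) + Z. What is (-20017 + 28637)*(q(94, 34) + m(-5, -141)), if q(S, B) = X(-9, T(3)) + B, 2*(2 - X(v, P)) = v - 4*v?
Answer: 6271050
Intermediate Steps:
T(Z) = Z² - 3*Z
X(v, P) = 2 + 3*v/2 (X(v, P) = 2 - (v - 4*v)/2 = 2 - (-3)*v/2 = 2 + 3*v/2)
q(S, B) = -23/2 + B (q(S, B) = (2 + (3/2)*(-9)) + B = (2 - 27/2) + B = -23/2 + B)
(-20017 + 28637)*(q(94, 34) + m(-5, -141)) = (-20017 + 28637)*((-23/2 + 34) - 5*(-141)) = 8620*(45/2 + 705) = 8620*(1455/2) = 6271050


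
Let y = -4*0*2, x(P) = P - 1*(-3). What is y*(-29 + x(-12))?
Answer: 0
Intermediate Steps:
x(P) = 3 + P (x(P) = P + 3 = 3 + P)
y = 0 (y = 0*2 = 0)
y*(-29 + x(-12)) = 0*(-29 + (3 - 12)) = 0*(-29 - 9) = 0*(-38) = 0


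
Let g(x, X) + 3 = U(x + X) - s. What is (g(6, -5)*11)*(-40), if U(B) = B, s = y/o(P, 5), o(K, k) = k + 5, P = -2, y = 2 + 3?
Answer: 1100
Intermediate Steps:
y = 5
o(K, k) = 5 + k
s = 1/2 (s = 5/(5 + 5) = 5/10 = 5*(1/10) = 1/2 ≈ 0.50000)
g(x, X) = -7/2 + X + x (g(x, X) = -3 + ((x + X) - 1*1/2) = -3 + ((X + x) - 1/2) = -3 + (-1/2 + X + x) = -7/2 + X + x)
(g(6, -5)*11)*(-40) = ((-7/2 - 5 + 6)*11)*(-40) = -5/2*11*(-40) = -55/2*(-40) = 1100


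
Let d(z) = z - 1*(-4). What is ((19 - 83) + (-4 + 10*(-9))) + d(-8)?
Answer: -162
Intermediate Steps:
d(z) = 4 + z (d(z) = z + 4 = 4 + z)
((19 - 83) + (-4 + 10*(-9))) + d(-8) = ((19 - 83) + (-4 + 10*(-9))) + (4 - 8) = (-64 + (-4 - 90)) - 4 = (-64 - 94) - 4 = -158 - 4 = -162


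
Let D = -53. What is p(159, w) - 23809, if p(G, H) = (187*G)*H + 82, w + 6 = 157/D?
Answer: -290202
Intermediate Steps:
w = -475/53 (w = -6 + 157/(-53) = -6 + 157*(-1/53) = -6 - 157/53 = -475/53 ≈ -8.9623)
p(G, H) = 82 + 187*G*H (p(G, H) = 187*G*H + 82 = 82 + 187*G*H)
p(159, w) - 23809 = (82 + 187*159*(-475/53)) - 23809 = (82 - 266475) - 23809 = -266393 - 23809 = -290202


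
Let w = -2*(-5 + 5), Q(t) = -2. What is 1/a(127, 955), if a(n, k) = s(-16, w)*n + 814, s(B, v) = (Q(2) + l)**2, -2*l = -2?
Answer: 1/941 ≈ 0.0010627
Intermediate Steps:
w = 0 (w = -2*0 = 0)
l = 1 (l = -1/2*(-2) = 1)
s(B, v) = 1 (s(B, v) = (-2 + 1)**2 = (-1)**2 = 1)
a(n, k) = 814 + n (a(n, k) = 1*n + 814 = n + 814 = 814 + n)
1/a(127, 955) = 1/(814 + 127) = 1/941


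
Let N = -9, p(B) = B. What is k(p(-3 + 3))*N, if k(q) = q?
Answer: 0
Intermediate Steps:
k(p(-3 + 3))*N = (-3 + 3)*(-9) = 0*(-9) = 0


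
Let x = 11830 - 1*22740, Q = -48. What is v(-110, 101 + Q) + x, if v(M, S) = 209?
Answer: -10701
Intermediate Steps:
x = -10910 (x = 11830 - 22740 = -10910)
v(-110, 101 + Q) + x = 209 - 10910 = -10701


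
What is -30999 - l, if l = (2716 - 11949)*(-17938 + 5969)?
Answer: -110540776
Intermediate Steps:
l = 110509777 (l = -9233*(-11969) = 110509777)
-30999 - l = -30999 - 1*110509777 = -30999 - 110509777 = -110540776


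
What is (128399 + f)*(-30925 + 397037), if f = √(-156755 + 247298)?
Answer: 47008414688 + 366112*√90543 ≈ 4.7119e+10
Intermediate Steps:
f = √90543 ≈ 300.90
(128399 + f)*(-30925 + 397037) = (128399 + √90543)*(-30925 + 397037) = (128399 + √90543)*366112 = 47008414688 + 366112*√90543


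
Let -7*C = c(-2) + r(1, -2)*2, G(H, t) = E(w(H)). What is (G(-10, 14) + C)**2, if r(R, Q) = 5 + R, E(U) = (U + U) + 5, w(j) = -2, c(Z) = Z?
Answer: 9/49 ≈ 0.18367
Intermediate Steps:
E(U) = 5 + 2*U (E(U) = 2*U + 5 = 5 + 2*U)
G(H, t) = 1 (G(H, t) = 5 + 2*(-2) = 5 - 4 = 1)
C = -10/7 (C = -(-2 + (5 + 1)*2)/7 = -(-2 + 6*2)/7 = -(-2 + 12)/7 = -1/7*10 = -10/7 ≈ -1.4286)
(G(-10, 14) + C)**2 = (1 - 10/7)**2 = (-3/7)**2 = 9/49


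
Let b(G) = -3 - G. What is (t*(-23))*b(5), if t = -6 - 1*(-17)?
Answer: 2024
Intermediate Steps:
t = 11 (t = -6 + 17 = 11)
(t*(-23))*b(5) = (11*(-23))*(-3 - 1*5) = -253*(-3 - 5) = -253*(-8) = 2024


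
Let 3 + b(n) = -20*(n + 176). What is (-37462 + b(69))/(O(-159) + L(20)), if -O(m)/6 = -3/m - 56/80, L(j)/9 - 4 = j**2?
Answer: -11226725/964623 ≈ -11.638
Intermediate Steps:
L(j) = 36 + 9*j**2
O(m) = 21/5 + 18/m (O(m) = -6*(-3/m - 56/80) = -6*(-3/m - 56*1/80) = -6*(-3/m - 7/10) = -6*(-7/10 - 3/m) = 21/5 + 18/m)
b(n) = -3523 - 20*n (b(n) = -3 - 20*(n + 176) = -3 - 20*(176 + n) = -3 + (-3520 - 20*n) = -3523 - 20*n)
(-37462 + b(69))/(O(-159) + L(20)) = (-37462 + (-3523 - 20*69))/((21/5 + 18/(-159)) + (36 + 9*20**2)) = (-37462 + (-3523 - 1380))/((21/5 + 18*(-1/159)) + (36 + 9*400)) = (-37462 - 4903)/((21/5 - 6/53) + (36 + 3600)) = -42365/(1083/265 + 3636) = -42365/964623/265 = -42365*265/964623 = -11226725/964623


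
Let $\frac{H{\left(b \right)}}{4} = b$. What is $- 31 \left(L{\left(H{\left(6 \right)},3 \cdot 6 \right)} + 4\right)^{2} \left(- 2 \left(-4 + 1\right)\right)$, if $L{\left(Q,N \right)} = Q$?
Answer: $-145824$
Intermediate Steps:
$H{\left(b \right)} = 4 b$
$- 31 \left(L{\left(H{\left(6 \right)},3 \cdot 6 \right)} + 4\right)^{2} \left(- 2 \left(-4 + 1\right)\right) = - 31 \left(4 \cdot 6 + 4\right)^{2} \left(- 2 \left(-4 + 1\right)\right) = - 31 \left(24 + 4\right)^{2} \left(\left(-2\right) \left(-3\right)\right) = - 31 \cdot 28^{2} \cdot 6 = \left(-31\right) 784 \cdot 6 = \left(-24304\right) 6 = -145824$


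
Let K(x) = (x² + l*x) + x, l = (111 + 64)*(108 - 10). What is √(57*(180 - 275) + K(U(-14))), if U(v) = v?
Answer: I*√245333 ≈ 495.31*I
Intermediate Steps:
l = 17150 (l = 175*98 = 17150)
K(x) = x² + 17151*x (K(x) = (x² + 17150*x) + x = x² + 17151*x)
√(57*(180 - 275) + K(U(-14))) = √(57*(180 - 275) - 14*(17151 - 14)) = √(57*(-95) - 14*17137) = √(-5415 - 239918) = √(-245333) = I*√245333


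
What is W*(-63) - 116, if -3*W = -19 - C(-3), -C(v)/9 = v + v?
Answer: -1649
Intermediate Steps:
C(v) = -18*v (C(v) = -9*(v + v) = -18*v)
W = 73/3 (W = -(-19 - (-18)*(-3))/3 = -(-19 - 1*54)/3 = -(-19 - 54)/3 = -⅓*(-73) = 73/3 ≈ 24.333)
W*(-63) - 116 = (73/3)*(-63) - 116 = -1533 - 116 = -1649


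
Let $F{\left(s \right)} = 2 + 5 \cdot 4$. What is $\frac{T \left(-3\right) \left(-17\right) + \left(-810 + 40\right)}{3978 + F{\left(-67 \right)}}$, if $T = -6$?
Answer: $- \frac{269}{1000} \approx -0.269$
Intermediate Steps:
$F{\left(s \right)} = 22$ ($F{\left(s \right)} = 2 + 20 = 22$)
$\frac{T \left(-3\right) \left(-17\right) + \left(-810 + 40\right)}{3978 + F{\left(-67 \right)}} = \frac{\left(-6\right) \left(-3\right) \left(-17\right) + \left(-810 + 40\right)}{3978 + 22} = \frac{18 \left(-17\right) - 770}{4000} = \left(-306 - 770\right) \frac{1}{4000} = \left(-1076\right) \frac{1}{4000} = - \frac{269}{1000}$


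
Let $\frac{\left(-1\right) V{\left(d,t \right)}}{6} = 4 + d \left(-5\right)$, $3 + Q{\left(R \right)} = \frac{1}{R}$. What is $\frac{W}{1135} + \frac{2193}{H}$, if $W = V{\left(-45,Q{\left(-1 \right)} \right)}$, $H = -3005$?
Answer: $- \frac{264717}{136427} \approx -1.9404$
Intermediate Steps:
$Q{\left(R \right)} = -3 + \frac{1}{R}$
$V{\left(d,t \right)} = -24 + 30 d$ ($V{\left(d,t \right)} = - 6 \left(4 + d \left(-5\right)\right) = - 6 \left(4 - 5 d\right) = -24 + 30 d$)
$W = -1374$ ($W = -24 + 30 \left(-45\right) = -24 - 1350 = -1374$)
$\frac{W}{1135} + \frac{2193}{H} = - \frac{1374}{1135} + \frac{2193}{-3005} = \left(-1374\right) \frac{1}{1135} + 2193 \left(- \frac{1}{3005}\right) = - \frac{1374}{1135} - \frac{2193}{3005} = - \frac{264717}{136427}$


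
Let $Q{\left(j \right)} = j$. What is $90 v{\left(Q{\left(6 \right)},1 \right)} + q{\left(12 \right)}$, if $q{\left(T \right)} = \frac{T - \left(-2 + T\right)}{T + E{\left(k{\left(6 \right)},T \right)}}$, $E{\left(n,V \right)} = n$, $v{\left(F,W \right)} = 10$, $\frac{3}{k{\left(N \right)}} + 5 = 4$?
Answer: $\frac{8102}{9} \approx 900.22$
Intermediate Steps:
$k{\left(N \right)} = -3$ ($k{\left(N \right)} = \frac{3}{-5 + 4} = \frac{3}{-1} = 3 \left(-1\right) = -3$)
$q{\left(T \right)} = \frac{2}{-3 + T}$ ($q{\left(T \right)} = \frac{T - \left(-2 + T\right)}{T - 3} = \frac{2}{-3 + T}$)
$90 v{\left(Q{\left(6 \right)},1 \right)} + q{\left(12 \right)} = 90 \cdot 10 + \frac{2}{-3 + 12} = 900 + \frac{2}{9} = \frac{8102}{9}$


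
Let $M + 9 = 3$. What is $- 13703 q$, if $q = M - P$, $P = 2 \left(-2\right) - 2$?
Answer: $0$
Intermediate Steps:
$M = -6$ ($M = -9 + 3 = -6$)
$P = -6$ ($P = -4 - 2 = -6$)
$q = 0$ ($q = -6 - -6 = -6 + 6 = 0$)
$- 13703 q = \left(-13703\right) 0 = 0$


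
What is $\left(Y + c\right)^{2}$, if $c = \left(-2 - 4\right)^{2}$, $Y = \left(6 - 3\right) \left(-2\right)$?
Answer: $900$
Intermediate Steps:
$Y = -6$ ($Y = 3 \left(-2\right) = -6$)
$c = 36$ ($c = \left(-6\right)^{2} = 36$)
$\left(Y + c\right)^{2} = \left(-6 + 36\right)^{2} = 30^{2} = 900$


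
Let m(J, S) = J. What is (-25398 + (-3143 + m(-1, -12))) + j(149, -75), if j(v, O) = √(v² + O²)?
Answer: -28542 + √27826 ≈ -28375.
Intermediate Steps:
j(v, O) = √(O² + v²)
(-25398 + (-3143 + m(-1, -12))) + j(149, -75) = (-25398 + (-3143 - 1)) + √((-75)² + 149²) = (-25398 - 3144) + √(5625 + 22201) = -28542 + √27826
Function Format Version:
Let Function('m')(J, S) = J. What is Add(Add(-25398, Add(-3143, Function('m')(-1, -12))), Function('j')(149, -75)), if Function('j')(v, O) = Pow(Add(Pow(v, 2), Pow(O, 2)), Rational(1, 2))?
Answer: Add(-28542, Pow(27826, Rational(1, 2))) ≈ -28375.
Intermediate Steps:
Function('j')(v, O) = Pow(Add(Pow(O, 2), Pow(v, 2)), Rational(1, 2))
Add(Add(-25398, Add(-3143, Function('m')(-1, -12))), Function('j')(149, -75)) = Add(Add(-25398, Add(-3143, -1)), Pow(Add(Pow(-75, 2), Pow(149, 2)), Rational(1, 2))) = Add(Add(-25398, -3144), Pow(Add(5625, 22201), Rational(1, 2))) = Add(-28542, Pow(27826, Rational(1, 2)))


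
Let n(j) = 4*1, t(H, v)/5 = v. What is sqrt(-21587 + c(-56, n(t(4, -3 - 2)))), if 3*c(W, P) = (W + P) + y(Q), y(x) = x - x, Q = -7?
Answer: I*sqrt(194439)/3 ≈ 146.98*I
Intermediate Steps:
t(H, v) = 5*v
y(x) = 0
n(j) = 4
c(W, P) = P/3 + W/3 (c(W, P) = ((W + P) + 0)/3 = ((P + W) + 0)/3 = (P + W)/3 = P/3 + W/3)
sqrt(-21587 + c(-56, n(t(4, -3 - 2)))) = sqrt(-21587 + ((1/3)*4 + (1/3)*(-56))) = sqrt(-21587 + (4/3 - 56/3)) = sqrt(-21587 - 52/3) = sqrt(-64813/3) = I*sqrt(194439)/3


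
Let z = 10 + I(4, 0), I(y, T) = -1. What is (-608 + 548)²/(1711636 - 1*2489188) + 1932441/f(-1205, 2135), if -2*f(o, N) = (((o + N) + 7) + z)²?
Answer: -31337171109/7248372142 ≈ -4.3233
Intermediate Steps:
z = 9 (z = 10 - 1 = 9)
f(o, N) = -(16 + N + o)²/2 (f(o, N) = -(((o + N) + 7) + 9)²/2 = -(((N + o) + 7) + 9)²/2 = -((7 + N + o) + 9)²/2 = -(16 + N + o)²/2)
(-608 + 548)²/(1711636 - 1*2489188) + 1932441/f(-1205, 2135) = (-608 + 548)²/(1711636 - 1*2489188) + 1932441/((-(16 + 2135 - 1205)²/2)) = (-60)²/(1711636 - 2489188) + 1932441/((-½*946²)) = 3600/(-777552) + 1932441/((-½*894916)) = 3600*(-1/777552) + 1932441/(-447458) = -75/16199 + 1932441*(-1/447458) = -75/16199 - 1932441/447458 = -31337171109/7248372142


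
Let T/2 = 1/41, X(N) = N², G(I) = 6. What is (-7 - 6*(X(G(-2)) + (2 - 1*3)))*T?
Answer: -434/41 ≈ -10.585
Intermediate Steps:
T = 2/41 ≈ 0.048781
(-7 - 6*(X(G(-2)) + (2 - 1*3)))*T = (-7 - 6*(6² + (2 - 1*3)))*(2/41) = (-7 - 6*(36 + (2 - 3)))*(2/41) = (-7 - 6*(36 - 1))*(2/41) = (-7 - 6*35)*(2/41) = (-7 - 210)*(2/41) = -217*2/41 = -434/41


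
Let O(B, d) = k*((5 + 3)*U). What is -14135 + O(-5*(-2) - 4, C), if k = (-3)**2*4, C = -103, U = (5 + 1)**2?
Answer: -3767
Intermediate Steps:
U = 36 (U = 6**2 = 36)
k = 36 (k = 9*4 = 36)
O(B, d) = 10368 (O(B, d) = 36*((5 + 3)*36) = 36*(8*36) = 36*288 = 10368)
-14135 + O(-5*(-2) - 4, C) = -14135 + 10368 = -3767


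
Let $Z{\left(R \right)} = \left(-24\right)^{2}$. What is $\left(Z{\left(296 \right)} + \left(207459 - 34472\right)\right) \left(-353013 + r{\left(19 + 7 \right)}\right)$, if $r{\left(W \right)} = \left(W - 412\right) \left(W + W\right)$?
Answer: $-64753751855$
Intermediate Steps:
$r{\left(W \right)} = 2 W \left(-412 + W\right)$ ($r{\left(W \right)} = \left(-412 + W\right) 2 W = 2 W \left(-412 + W\right)$)
$Z{\left(R \right)} = 576$
$\left(Z{\left(296 \right)} + \left(207459 - 34472\right)\right) \left(-353013 + r{\left(19 + 7 \right)}\right) = \left(576 + \left(207459 - 34472\right)\right) \left(-353013 + 2 \left(19 + 7\right) \left(-412 + \left(19 + 7\right)\right)\right) = \left(576 + \left(207459 - 34472\right)\right) \left(-353013 + 2 \cdot 26 \left(-412 + 26\right)\right) = \left(576 + 172987\right) \left(-353013 + 2 \cdot 26 \left(-386\right)\right) = 173563 \left(-353013 - 20072\right) = 173563 \left(-373085\right) = -64753751855$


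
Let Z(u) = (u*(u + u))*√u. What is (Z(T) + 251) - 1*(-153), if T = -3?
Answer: 404 + 18*I*√3 ≈ 404.0 + 31.177*I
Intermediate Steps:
Z(u) = 2*u^(5/2) (Z(u) = (u*(2*u))*√u = (2*u²)*√u = 2*u^(5/2))
(Z(T) + 251) - 1*(-153) = (2*(-3)^(5/2) + 251) - 1*(-153) = (2*(9*I*√3) + 251) + 153 = (18*I*√3 + 251) + 153 = (251 + 18*I*√3) + 153 = 404 + 18*I*√3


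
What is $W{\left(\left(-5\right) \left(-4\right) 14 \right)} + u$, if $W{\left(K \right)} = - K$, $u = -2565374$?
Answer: $-2565654$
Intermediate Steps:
$W{\left(\left(-5\right) \left(-4\right) 14 \right)} + u = - \left(-5\right) \left(-4\right) 14 - 2565374 = - 20 \cdot 14 - 2565374 = \left(-1\right) 280 - 2565374 = -280 - 2565374 = -2565654$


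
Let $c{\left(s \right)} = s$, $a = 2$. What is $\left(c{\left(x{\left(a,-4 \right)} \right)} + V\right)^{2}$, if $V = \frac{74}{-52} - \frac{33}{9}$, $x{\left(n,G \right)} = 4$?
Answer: $\frac{7225}{6084} \approx 1.1875$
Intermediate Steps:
$V = - \frac{397}{78}$ ($V = 74 \left(- \frac{1}{52}\right) - \frac{11}{3} = - \frac{37}{26} - \frac{11}{3} = - \frac{397}{78} \approx -5.0897$)
$\left(c{\left(x{\left(a,-4 \right)} \right)} + V\right)^{2} = \left(4 - \frac{397}{78}\right)^{2} = \left(- \frac{85}{78}\right)^{2} = \frac{7225}{6084}$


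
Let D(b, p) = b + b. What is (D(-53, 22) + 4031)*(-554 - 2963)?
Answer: -13804225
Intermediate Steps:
D(b, p) = 2*b
(D(-53, 22) + 4031)*(-554 - 2963) = (2*(-53) + 4031)*(-554 - 2963) = (-106 + 4031)*(-3517) = 3925*(-3517) = -13804225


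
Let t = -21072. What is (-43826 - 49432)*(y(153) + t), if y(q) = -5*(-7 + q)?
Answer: 2033210916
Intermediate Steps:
y(q) = 35 - 5*q
(-43826 - 49432)*(y(153) + t) = (-43826 - 49432)*((35 - 5*153) - 21072) = -93258*((35 - 765) - 21072) = -93258*(-730 - 21072) = -93258*(-21802) = 2033210916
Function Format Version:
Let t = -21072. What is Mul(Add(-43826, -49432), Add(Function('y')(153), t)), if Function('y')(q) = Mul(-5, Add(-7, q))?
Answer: 2033210916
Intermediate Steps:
Function('y')(q) = Add(35, Mul(-5, q))
Mul(Add(-43826, -49432), Add(Function('y')(153), t)) = Mul(Add(-43826, -49432), Add(Add(35, Mul(-5, 153)), -21072)) = Mul(-93258, Add(Add(35, -765), -21072)) = Mul(-93258, Add(-730, -21072)) = Mul(-93258, -21802) = 2033210916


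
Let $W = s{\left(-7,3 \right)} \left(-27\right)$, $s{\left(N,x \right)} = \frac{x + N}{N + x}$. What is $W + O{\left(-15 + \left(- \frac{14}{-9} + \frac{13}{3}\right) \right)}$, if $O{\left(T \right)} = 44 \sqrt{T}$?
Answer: $-27 + \frac{44 i \sqrt{82}}{3} \approx -27.0 + 132.81 i$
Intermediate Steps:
$s{\left(N,x \right)} = 1$ ($s{\left(N,x \right)} = \frac{N + x}{N + x} = 1$)
$W = -27$ ($W = 1 \left(-27\right) = -27$)
$W + O{\left(-15 + \left(- \frac{14}{-9} + \frac{13}{3}\right) \right)} = -27 + 44 \sqrt{-15 + \left(- \frac{14}{-9} + \frac{13}{3}\right)} = -27 + 44 \sqrt{-15 + \left(\left(-14\right) \left(- \frac{1}{9}\right) + 13 \cdot \frac{1}{3}\right)} = -27 + 44 \sqrt{-15 + \left(\frac{14}{9} + \frac{13}{3}\right)} = -27 + 44 \sqrt{-15 + \frac{53}{9}} = -27 + 44 \sqrt{- \frac{82}{9}} = -27 + 44 \frac{i \sqrt{82}}{3} = -27 + \frac{44 i \sqrt{82}}{3}$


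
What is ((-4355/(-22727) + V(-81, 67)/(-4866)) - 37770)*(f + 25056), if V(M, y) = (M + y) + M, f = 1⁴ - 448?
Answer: -34263481160973935/36863194 ≈ -9.2948e+8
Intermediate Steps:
f = -447 (f = 1 - 448 = -447)
V(M, y) = y + 2*M
((-4355/(-22727) + V(-81, 67)/(-4866)) - 37770)*(f + 25056) = ((-4355/(-22727) + (67 + 2*(-81))/(-4866)) - 37770)*(-447 + 25056) = ((-4355*(-1/22727) + (67 - 162)*(-1/4866)) - 37770)*24609 = ((4355/22727 - 95*(-1/4866)) - 37770)*24609 = ((4355/22727 + 95/4866) - 37770)*24609 = (23350495/110589582 - 37770)*24609 = -4176945161645/110589582*24609 = -34263481160973935/36863194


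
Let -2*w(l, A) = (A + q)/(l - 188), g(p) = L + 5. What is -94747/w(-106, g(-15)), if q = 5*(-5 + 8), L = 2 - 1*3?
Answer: -55711236/19 ≈ -2.9322e+6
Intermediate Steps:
L = -1 (L = 2 - 3 = -1)
q = 15 (q = 5*3 = 15)
g(p) = 4 (g(p) = -1 + 5 = 4)
w(l, A) = -(15 + A)/(2*(-188 + l)) (w(l, A) = -(A + 15)/(2*(l - 188)) = -(15 + A)/(2*(-188 + l)))
-94747/w(-106, g(-15)) = -94747*2*(-188 - 106)/(-15 - 1*4) = -94747*(-588/(-15 - 4)) = -94747/((½)*(-1/294)*(-19)) = -94747/19/588 = -94747*588/19 = -55711236/19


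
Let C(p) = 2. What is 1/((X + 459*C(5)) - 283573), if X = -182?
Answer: -1/282837 ≈ -3.5356e-6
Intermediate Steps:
1/((X + 459*C(5)) - 283573) = 1/((-182 + 459*2) - 283573) = 1/((-182 + 918) - 283573) = 1/(736 - 283573) = 1/(-282837) = -1/282837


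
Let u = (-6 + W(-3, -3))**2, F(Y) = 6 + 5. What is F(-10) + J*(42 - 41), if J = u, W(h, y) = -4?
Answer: 111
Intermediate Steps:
F(Y) = 11
u = 100 (u = (-6 - 4)**2 = (-10)**2 = 100)
J = 100
F(-10) + J*(42 - 41) = 11 + 100*(42 - 41) = 11 + 100*1 = 11 + 100 = 111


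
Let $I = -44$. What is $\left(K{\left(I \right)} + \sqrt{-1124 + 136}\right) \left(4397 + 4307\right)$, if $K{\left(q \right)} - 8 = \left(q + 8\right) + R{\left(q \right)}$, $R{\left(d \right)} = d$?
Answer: $-626688 + 17408 i \sqrt{247} \approx -6.2669 \cdot 10^{5} + 2.7359 \cdot 10^{5} i$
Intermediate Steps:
$K{\left(q \right)} = 16 + 2 q$ ($K{\left(q \right)} = 8 + \left(\left(q + 8\right) + q\right) = 8 + \left(\left(8 + q\right) + q\right) = 8 + \left(8 + 2 q\right) = 16 + 2 q$)
$\left(K{\left(I \right)} + \sqrt{-1124 + 136}\right) \left(4397 + 4307\right) = \left(\left(16 + 2 \left(-44\right)\right) + \sqrt{-1124 + 136}\right) \left(4397 + 4307\right) = \left(\left(16 - 88\right) + \sqrt{-988}\right) 8704 = \left(-72 + 2 i \sqrt{247}\right) 8704 = -626688 + 17408 i \sqrt{247}$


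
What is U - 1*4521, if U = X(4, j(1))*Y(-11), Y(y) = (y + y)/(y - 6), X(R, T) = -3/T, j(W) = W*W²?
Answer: -76923/17 ≈ -4524.9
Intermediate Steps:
j(W) = W³
Y(y) = 2*y/(-6 + y) (Y(y) = (2*y)/(-6 + y) = 2*y/(-6 + y))
U = -66/17 (U = (-3/(1³))*(2*(-11)/(-6 - 11)) = (-3/1)*(2*(-11)/(-17)) = (-3*1)*(2*(-11)*(-1/17)) = -3*22/17 = -66/17 ≈ -3.8824)
U - 1*4521 = -66/17 - 1*4521 = -66/17 - 4521 = -76923/17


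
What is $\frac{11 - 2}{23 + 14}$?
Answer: $\frac{9}{37} \approx 0.24324$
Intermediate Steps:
$\frac{11 - 2}{23 + 14} = \frac{11 - 2}{37} = 9 \cdot \frac{1}{37} = \frac{9}{37}$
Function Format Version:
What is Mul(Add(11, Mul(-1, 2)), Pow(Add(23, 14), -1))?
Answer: Rational(9, 37) ≈ 0.24324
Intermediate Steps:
Mul(Add(11, Mul(-1, 2)), Pow(Add(23, 14), -1)) = Mul(Add(11, -2), Pow(37, -1)) = Mul(9, Rational(1, 37)) = Rational(9, 37)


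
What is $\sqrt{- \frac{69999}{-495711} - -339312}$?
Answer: $\frac{\sqrt{9264329705810649}}{165237} \approx 582.5$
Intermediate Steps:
$\sqrt{- \frac{69999}{-495711} - -339312} = \sqrt{\left(-69999\right) \left(- \frac{1}{495711}\right) + 339312} = \sqrt{\frac{23333}{165237} + 339312} = \sqrt{\frac{56066920277}{165237}} = \frac{\sqrt{9264329705810649}}{165237}$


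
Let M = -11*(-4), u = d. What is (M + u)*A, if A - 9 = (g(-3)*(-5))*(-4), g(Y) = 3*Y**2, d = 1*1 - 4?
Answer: 22509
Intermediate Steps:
d = -3 (d = 1 - 4 = -3)
u = -3
M = 44
A = 549 (A = 9 + ((3*(-3)**2)*(-5))*(-4) = 9 + ((3*9)*(-5))*(-4) = 9 + (27*(-5))*(-4) = 9 - 135*(-4) = 9 + 540 = 549)
(M + u)*A = (44 - 3)*549 = 41*549 = 22509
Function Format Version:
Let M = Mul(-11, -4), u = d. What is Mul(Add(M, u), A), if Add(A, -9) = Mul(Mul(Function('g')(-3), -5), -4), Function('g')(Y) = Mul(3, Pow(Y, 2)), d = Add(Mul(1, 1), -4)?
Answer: 22509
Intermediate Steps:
d = -3 (d = Add(1, -4) = -3)
u = -3
M = 44
A = 549 (A = Add(9, Mul(Mul(Mul(3, Pow(-3, 2)), -5), -4)) = Add(9, Mul(Mul(Mul(3, 9), -5), -4)) = Add(9, Mul(Mul(27, -5), -4)) = Add(9, Mul(-135, -4)) = Add(9, 540) = 549)
Mul(Add(M, u), A) = Mul(Add(44, -3), 549) = Mul(41, 549) = 22509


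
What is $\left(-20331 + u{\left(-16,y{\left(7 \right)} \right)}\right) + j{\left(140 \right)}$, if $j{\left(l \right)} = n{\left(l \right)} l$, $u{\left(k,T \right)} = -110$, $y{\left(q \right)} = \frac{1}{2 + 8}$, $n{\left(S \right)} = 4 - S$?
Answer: $-39481$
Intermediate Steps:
$y{\left(q \right)} = \frac{1}{10}$
$j{\left(l \right)} = l \left(4 - l\right)$ ($j{\left(l \right)} = \left(4 - l\right) l = l \left(4 - l\right)$)
$\left(-20331 + u{\left(-16,y{\left(7 \right)} \right)}\right) + j{\left(140 \right)} = \left(-20331 - 110\right) + 140 \left(4 - 140\right) = -20441 + 140 \left(4 - 140\right) = -20441 + 140 \left(-136\right) = -20441 - 19040 = -39481$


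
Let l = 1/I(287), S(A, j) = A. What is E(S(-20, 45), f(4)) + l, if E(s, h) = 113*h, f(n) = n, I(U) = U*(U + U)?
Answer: 74461577/164738 ≈ 452.00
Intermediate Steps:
I(U) = 2*U² (I(U) = U*(2*U) = 2*U²)
l = 1/164738 (l = 1/(2*287²) = 1/(2*82369) = 1/164738 ≈ 6.0702e-6)
E(S(-20, 45), f(4)) + l = 113*4 + 1/164738 = 452 + 1/164738 = 74461577/164738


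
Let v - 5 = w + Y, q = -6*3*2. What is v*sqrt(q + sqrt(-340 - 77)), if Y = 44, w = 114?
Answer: 163*sqrt(-36 + I*sqrt(417)) ≈ 267.55 + 1013.9*I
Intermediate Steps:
q = -36 (q = -18*2 = -36)
v = 163 (v = 5 + (114 + 44) = 5 + 158 = 163)
v*sqrt(q + sqrt(-340 - 77)) = 163*sqrt(-36 + sqrt(-340 - 77)) = 163*sqrt(-36 + sqrt(-417)) = 163*sqrt(-36 + I*sqrt(417))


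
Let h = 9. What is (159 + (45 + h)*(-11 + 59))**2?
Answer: 7568001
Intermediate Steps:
(159 + (45 + h)*(-11 + 59))**2 = (159 + (45 + 9)*(-11 + 59))**2 = (159 + 54*48)**2 = (159 + 2592)**2 = 2751**2 = 7568001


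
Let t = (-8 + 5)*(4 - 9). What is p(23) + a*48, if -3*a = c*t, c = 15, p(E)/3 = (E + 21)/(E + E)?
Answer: -82734/23 ≈ -3597.1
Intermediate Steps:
p(E) = 3*(21 + E)/(2*E) (p(E) = 3*((E + 21)/(E + E)) = 3*((21 + E)/((2*E))) = 3*((21 + E)*(1/(2*E))) = 3*((21 + E)/(2*E)) = 3*(21 + E)/(2*E))
t = 15 (t = -3*(-5) = 15)
a = -75 (a = -5*15 = -⅓*225 = -75)
p(23) + a*48 = (3/2)*(21 + 23)/23 - 75*48 = (3/2)*(1/23)*44 - 3600 = 66/23 - 3600 = -82734/23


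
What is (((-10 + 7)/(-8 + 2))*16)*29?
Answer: 232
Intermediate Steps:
(((-10 + 7)/(-8 + 2))*16)*29 = (-3/(-6)*16)*29 = (-3*(-1/6)*16)*29 = ((1/2)*16)*29 = 8*29 = 232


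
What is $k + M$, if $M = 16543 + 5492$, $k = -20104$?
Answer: $1931$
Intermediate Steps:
$M = 22035$
$k + M = -20104 + 22035 = 1931$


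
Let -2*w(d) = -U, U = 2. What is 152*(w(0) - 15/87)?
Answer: 3648/29 ≈ 125.79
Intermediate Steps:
w(d) = 1 (w(d) = -(-1)*2/2 = -1/2*(-2) = 1)
152*(w(0) - 15/87) = 152*(1 - 15/87) = 152*(1 - 15*1/87) = 152*(1 - 5/29) = 152*(24/29) = 3648/29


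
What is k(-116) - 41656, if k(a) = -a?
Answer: -41540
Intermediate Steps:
k(-116) - 41656 = -1*(-116) - 41656 = 116 - 41656 = -41540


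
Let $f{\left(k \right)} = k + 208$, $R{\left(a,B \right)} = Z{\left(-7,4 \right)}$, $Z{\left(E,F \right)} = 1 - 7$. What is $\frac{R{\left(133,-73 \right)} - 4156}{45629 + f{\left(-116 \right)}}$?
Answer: $- \frac{4162}{45721} \approx -0.09103$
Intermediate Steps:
$Z{\left(E,F \right)} = -6$ ($Z{\left(E,F \right)} = 1 - 7 = -6$)
$R{\left(a,B \right)} = -6$
$f{\left(k \right)} = 208 + k$
$\frac{R{\left(133,-73 \right)} - 4156}{45629 + f{\left(-116 \right)}} = \frac{-6 - 4156}{45629 + \left(208 - 116\right)} = - \frac{4162}{45629 + 92} = - \frac{4162}{45721}$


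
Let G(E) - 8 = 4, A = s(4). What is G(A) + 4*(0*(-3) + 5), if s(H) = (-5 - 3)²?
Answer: 32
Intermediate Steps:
s(H) = 64 (s(H) = (-8)² = 64)
A = 64
G(E) = 12 (G(E) = 8 + 4 = 12)
G(A) + 4*(0*(-3) + 5) = 12 + 4*(0*(-3) + 5) = 12 + 4*(0 + 5) = 12 + 4*5 = 12 + 20 = 32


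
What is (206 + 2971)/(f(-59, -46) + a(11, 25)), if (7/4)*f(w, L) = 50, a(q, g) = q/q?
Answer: 2471/23 ≈ 107.43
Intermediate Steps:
a(q, g) = 1
f(w, L) = 200/7 (f(w, L) = (4/7)*50 = 200/7)
(206 + 2971)/(f(-59, -46) + a(11, 25)) = (206 + 2971)/(200/7 + 1) = 3177/(207/7) = 3177*(7/207) = 2471/23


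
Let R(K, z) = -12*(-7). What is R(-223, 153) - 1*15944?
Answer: -15860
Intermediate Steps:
R(K, z) = 84
R(-223, 153) - 1*15944 = 84 - 1*15944 = 84 - 15944 = -15860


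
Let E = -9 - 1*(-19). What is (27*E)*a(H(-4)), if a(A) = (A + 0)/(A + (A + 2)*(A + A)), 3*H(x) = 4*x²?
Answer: 810/143 ≈ 5.6643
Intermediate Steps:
H(x) = 4*x²/3 (H(x) = (4*x²)/3 = 4*x²/3)
a(A) = A/(A + 2*A*(2 + A)) (a(A) = A/(A + (2 + A)*(2*A)) = A/(A + 2*A*(2 + A)))
E = 10 (E = -9 + 19 = 10)
(27*E)*a(H(-4)) = (27*10)/(5 + 2*((4/3)*(-4)²)) = 270/(5 + 2*((4/3)*16)) = 270/(5 + 2*(64/3)) = 270/(5 + 128/3) = 270/(143/3) = 270*(3/143) = 810/143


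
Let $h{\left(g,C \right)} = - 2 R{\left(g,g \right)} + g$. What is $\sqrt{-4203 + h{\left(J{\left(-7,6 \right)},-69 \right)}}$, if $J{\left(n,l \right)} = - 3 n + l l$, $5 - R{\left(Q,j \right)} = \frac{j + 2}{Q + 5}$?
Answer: $\frac{i \sqrt{3992087}}{31} \approx 64.452 i$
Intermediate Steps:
$R{\left(Q,j \right)} = 5 - \frac{2 + j}{5 + Q}$ ($R{\left(Q,j \right)} = 5 - \frac{j + 2}{Q + 5} = 5 - \frac{2 + j}{5 + Q}$)
$J{\left(n,l \right)} = l^{2} - 3 n$ ($J{\left(n,l \right)} = - 3 n + l^{2} = l^{2} - 3 n$)
$h{\left(g,C \right)} = g - \frac{2 \left(23 + 4 g\right)}{5 + g}$ ($h{\left(g,C \right)} = - 2 \frac{23 - g + 5 g}{5 + g} + g = - 2 \frac{23 + 4 g}{5 + g} + g = - \frac{2 \left(23 + 4 g\right)}{5 + g} + g = g - \frac{2 \left(23 + 4 g\right)}{5 + g}$)
$\sqrt{-4203 + h{\left(J{\left(-7,6 \right)},-69 \right)}} = \sqrt{-4203 + \frac{-46 + \left(6^{2} - -21\right)^{2} - 3 \left(6^{2} - -21\right)}{5 - \left(-21 - 6^{2}\right)}} = \sqrt{-4203 + \frac{-46 + \left(36 + 21\right)^{2} - 3 \left(36 + 21\right)}{5 + \left(36 + 21\right)}} = \sqrt{-4203 + \frac{-46 + 57^{2} - 171}{5 + 57}} = \sqrt{-4203 + \frac{-46 + 3249 - 171}{62}} = \sqrt{-4203 + \frac{1}{62} \cdot 3032} = \sqrt{-4203 + \frac{1516}{31}} = \sqrt{- \frac{128777}{31}} = \frac{i \sqrt{3992087}}{31}$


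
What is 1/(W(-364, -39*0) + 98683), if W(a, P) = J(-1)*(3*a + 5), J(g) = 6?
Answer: 1/92161 ≈ 1.0851e-5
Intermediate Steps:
W(a, P) = 30 + 18*a (W(a, P) = 6*(3*a + 5) = 6*(5 + 3*a) = 30 + 18*a)
1/(W(-364, -39*0) + 98683) = 1/((30 + 18*(-364)) + 98683) = 1/((30 - 6552) + 98683) = 1/(-6522 + 98683) = 1/92161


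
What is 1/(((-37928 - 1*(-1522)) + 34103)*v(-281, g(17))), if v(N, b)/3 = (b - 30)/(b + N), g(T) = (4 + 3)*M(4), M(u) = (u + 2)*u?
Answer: 113/953442 ≈ 0.00011852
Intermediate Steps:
M(u) = u*(2 + u) (M(u) = (2 + u)*u = u*(2 + u))
g(T) = 168 (g(T) = (4 + 3)*(4*(2 + 4)) = 7*(4*6) = 7*24 = 168)
v(N, b) = 3*(-30 + b)/(N + b) (v(N, b) = 3*((b - 30)/(b + N)) = 3*((-30 + b)/(N + b)) = 3*(-30 + b)/(N + b))
1/(((-37928 - 1*(-1522)) + 34103)*v(-281, g(17))) = 1/(((-37928 - 1*(-1522)) + 34103)*((3*(-30 + 168)/(-281 + 168)))) = 1/(((-37928 + 1522) + 34103)*((3*138/(-113)))) = 1/((-36406 + 34103)*((3*(-1/113)*138))) = 1/((-2303)*(-414/113)) = -1/2303*(-113/414) = 113/953442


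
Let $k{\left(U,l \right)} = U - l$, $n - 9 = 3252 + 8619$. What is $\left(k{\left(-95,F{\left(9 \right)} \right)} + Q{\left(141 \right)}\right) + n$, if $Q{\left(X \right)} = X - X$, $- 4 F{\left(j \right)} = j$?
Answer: $\frac{47149}{4} \approx 11787.0$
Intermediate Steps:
$F{\left(j \right)} = - \frac{j}{4}$
$Q{\left(X \right)} = 0$
$n = 11880$ ($n = 9 + \left(3252 + 8619\right) = 9 + 11871 = 11880$)
$\left(k{\left(-95,F{\left(9 \right)} \right)} + Q{\left(141 \right)}\right) + n = \left(\left(-95 - \left(- \frac{1}{4}\right) 9\right) + 0\right) + 11880 = \left(\left(-95 - - \frac{9}{4}\right) + 0\right) + 11880 = \left(\left(-95 + \frac{9}{4}\right) + 0\right) + 11880 = \left(- \frac{371}{4} + 0\right) + 11880 = - \frac{371}{4} + 11880 = \frac{47149}{4}$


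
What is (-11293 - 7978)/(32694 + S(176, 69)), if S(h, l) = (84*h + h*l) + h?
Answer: -19271/59798 ≈ -0.32227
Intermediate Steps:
S(h, l) = 85*h + h*l
(-11293 - 7978)/(32694 + S(176, 69)) = (-11293 - 7978)/(32694 + 176*(85 + 69)) = -19271/(32694 + 176*154) = -19271/(32694 + 27104) = -19271/59798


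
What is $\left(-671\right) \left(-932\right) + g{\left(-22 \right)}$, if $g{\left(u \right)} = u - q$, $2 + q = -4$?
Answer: $625356$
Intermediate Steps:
$q = -6$ ($q = -2 - 4 = -6$)
$g{\left(u \right)} = 6 + u$ ($g{\left(u \right)} = u - -6 = u + 6 = 6 + u$)
$\left(-671\right) \left(-932\right) + g{\left(-22 \right)} = \left(-671\right) \left(-932\right) + \left(6 - 22\right) = 625372 - 16 = 625356$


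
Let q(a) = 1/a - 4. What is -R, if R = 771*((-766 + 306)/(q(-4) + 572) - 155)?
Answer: 90938165/757 ≈ 1.2013e+5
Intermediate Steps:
q(a) = -4 + 1/a (q(a) = 1/a - 4 = -4 + 1/a)
R = -90938165/757 (R = 771*((-766 + 306)/((-4 + 1/(-4)) + 572) - 155) = 771*(-460/((-4 - ¼) + 572) - 155) = 771*(-460/(-17/4 + 572) - 155) = 771*(-460/2271/4 - 155) = 771*(-460*4/2271 - 155) = 771*(-1840/2271 - 155) = 771*(-353845/2271) = -90938165/757 ≈ -1.2013e+5)
-R = -1*(-90938165/757) = 90938165/757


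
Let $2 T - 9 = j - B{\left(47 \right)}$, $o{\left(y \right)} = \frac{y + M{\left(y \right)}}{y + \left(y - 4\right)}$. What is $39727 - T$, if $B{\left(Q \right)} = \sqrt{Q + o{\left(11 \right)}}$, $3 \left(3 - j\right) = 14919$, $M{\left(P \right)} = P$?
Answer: $\frac{84415}{2} + \frac{\sqrt{434}}{6} \approx 42211.0$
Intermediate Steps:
$j = -4970$ ($j = 3 - 4973 = -4970$)
$o{\left(y \right)} = \frac{2 y}{-4 + 2 y}$ ($o{\left(y \right)} = \frac{y + y}{y + \left(y - 4\right)} = \frac{2 y}{y + \left(y - 4\right)} = \frac{2 y}{y + \left(-4 + y\right)} = \frac{2 y}{-4 + 2 y}$)
$B{\left(Q \right)} = \sqrt{\frac{11}{9} + Q}$ ($B{\left(Q \right)} = \sqrt{Q + \frac{11}{-2 + 11}} = \sqrt{Q + \frac{11}{9}} = \sqrt{\frac{11}{9} + Q}$)
$T = - \frac{4961}{2} - \frac{\sqrt{434}}{6}$ ($T = \frac{9}{2} + \frac{-4970 - \frac{\sqrt{11 + 9 \cdot 47}}{3}}{2} = \frac{9}{2} + \frac{-4970 - \frac{\sqrt{11 + 423}}{3}}{2} = \frac{9}{2} + \frac{-4970 - \frac{\sqrt{434}}{3}}{2} = \frac{9}{2} - \left(2485 + \frac{\sqrt{434}}{6}\right) = - \frac{4961}{2} - \frac{\sqrt{434}}{6} \approx -2484.0$)
$39727 - T = 39727 - \left(- \frac{4961}{2} - \frac{\sqrt{434}}{6}\right) = 39727 + \left(\frac{4961}{2} + \frac{\sqrt{434}}{6}\right) = \frac{84415}{2} + \frac{\sqrt{434}}{6}$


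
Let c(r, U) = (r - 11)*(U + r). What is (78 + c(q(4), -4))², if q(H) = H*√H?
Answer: 4356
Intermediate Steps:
q(H) = H^(3/2)
c(r, U) = (-11 + r)*(U + r)
(78 + c(q(4), -4))² = (78 + ((4^(3/2))² - 11*(-4) - 11*4^(3/2) - 4*4^(3/2)))² = (78 + (8² + 44 - 11*8 - 4*8))² = (78 + (64 + 44 - 88 - 32))² = (78 - 12)² = 66² = 4356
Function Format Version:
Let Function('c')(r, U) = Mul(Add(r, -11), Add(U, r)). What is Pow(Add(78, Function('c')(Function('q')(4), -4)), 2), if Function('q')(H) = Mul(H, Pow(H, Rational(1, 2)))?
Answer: 4356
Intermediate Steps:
Function('q')(H) = Pow(H, Rational(3, 2))
Function('c')(r, U) = Mul(Add(-11, r), Add(U, r))
Pow(Add(78, Function('c')(Function('q')(4), -4)), 2) = Pow(Add(78, Add(Pow(Pow(4, Rational(3, 2)), 2), Mul(-11, -4), Mul(-11, Pow(4, Rational(3, 2))), Mul(-4, Pow(4, Rational(3, 2))))), 2) = Pow(Add(78, Add(Pow(8, 2), 44, Mul(-11, 8), Mul(-4, 8))), 2) = Pow(Add(78, Add(64, 44, -88, -32)), 2) = Pow(Add(78, -12), 2) = Pow(66, 2) = 4356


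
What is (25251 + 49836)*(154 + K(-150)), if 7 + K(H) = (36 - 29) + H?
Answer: 300348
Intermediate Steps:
K(H) = H (K(H) = -7 + ((36 - 29) + H) = -7 + (7 + H) = H)
(25251 + 49836)*(154 + K(-150)) = (25251 + 49836)*(154 - 150) = 75087*4 = 300348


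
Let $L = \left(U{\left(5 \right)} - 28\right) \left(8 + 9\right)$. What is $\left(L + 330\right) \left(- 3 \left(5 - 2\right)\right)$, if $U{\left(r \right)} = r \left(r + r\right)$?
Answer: $-6336$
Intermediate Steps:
$U{\left(r \right)} = 2 r^{2}$ ($U{\left(r \right)} = r 2 r = 2 r^{2}$)
$L = 374$ ($L = \left(2 \cdot 5^{2} - 28\right) \left(8 + 9\right) = \left(2 \cdot 25 - 28\right) 17 = \left(50 - 28\right) 17 = 22 \cdot 17 = 374$)
$\left(L + 330\right) \left(- 3 \left(5 - 2\right)\right) = \left(374 + 330\right) \left(- 3 \left(5 - 2\right)\right) = 704 \left(\left(-3\right) 3\right) = 704 \left(-9\right) = -6336$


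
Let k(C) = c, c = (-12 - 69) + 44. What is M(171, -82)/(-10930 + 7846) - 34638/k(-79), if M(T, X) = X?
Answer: 53413313/57054 ≈ 936.19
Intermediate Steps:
c = -37 (c = -81 + 44 = -37)
k(C) = -37
M(171, -82)/(-10930 + 7846) - 34638/k(-79) = -82/(-10930 + 7846) - 34638/(-37) = -82/(-3084) - 34638*(-1/37) = -82*(-1/3084) + 34638/37 = 41/1542 + 34638/37 = 53413313/57054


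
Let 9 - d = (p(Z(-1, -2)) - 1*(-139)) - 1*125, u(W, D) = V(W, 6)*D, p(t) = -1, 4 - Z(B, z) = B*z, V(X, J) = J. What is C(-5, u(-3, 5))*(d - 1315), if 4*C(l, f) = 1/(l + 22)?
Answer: -1319/68 ≈ -19.397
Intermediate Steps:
Z(B, z) = 4 - B*z
u(W, D) = 6*D
d = -4 (d = 9 - ((-1 - 1*(-139)) - 1*125) = 9 - ((-1 + 139) - 125) = 9 - (138 - 125) = 9 - 1*13 = 9 - 13 = -4)
C(l, f) = 1/(4*(22 + l)) (C(l, f) = 1/(4*(l + 22)) = 1/(4*(22 + l)))
C(-5, u(-3, 5))*(d - 1315) = (1/(4*(22 - 5)))*(-4 - 1315) = ((¼)/17)*(-1319) = ((¼)*(1/17))*(-1319) = (1/68)*(-1319) = -1319/68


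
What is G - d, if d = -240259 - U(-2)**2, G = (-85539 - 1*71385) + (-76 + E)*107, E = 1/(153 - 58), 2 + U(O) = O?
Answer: 7145912/95 ≈ 75220.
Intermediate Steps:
U(O) = -2 + O
E = 1/95 ≈ 0.010526
G = -15680213/95 (G = (-85539 - 1*71385) + (-76 + 1/95)*107 = (-85539 - 71385) - 7219/95*107 = -156924 - 772433/95 = -15680213/95 ≈ -1.6505e+5)
d = -240275 (d = -240259 - (-2 - 2)**2 = -240259 - 1*(-4)**2 = -240259 - 1*16 = -240259 - 16 = -240275)
G - d = -15680213/95 - 1*(-240275) = -15680213/95 + 240275 = 7145912/95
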